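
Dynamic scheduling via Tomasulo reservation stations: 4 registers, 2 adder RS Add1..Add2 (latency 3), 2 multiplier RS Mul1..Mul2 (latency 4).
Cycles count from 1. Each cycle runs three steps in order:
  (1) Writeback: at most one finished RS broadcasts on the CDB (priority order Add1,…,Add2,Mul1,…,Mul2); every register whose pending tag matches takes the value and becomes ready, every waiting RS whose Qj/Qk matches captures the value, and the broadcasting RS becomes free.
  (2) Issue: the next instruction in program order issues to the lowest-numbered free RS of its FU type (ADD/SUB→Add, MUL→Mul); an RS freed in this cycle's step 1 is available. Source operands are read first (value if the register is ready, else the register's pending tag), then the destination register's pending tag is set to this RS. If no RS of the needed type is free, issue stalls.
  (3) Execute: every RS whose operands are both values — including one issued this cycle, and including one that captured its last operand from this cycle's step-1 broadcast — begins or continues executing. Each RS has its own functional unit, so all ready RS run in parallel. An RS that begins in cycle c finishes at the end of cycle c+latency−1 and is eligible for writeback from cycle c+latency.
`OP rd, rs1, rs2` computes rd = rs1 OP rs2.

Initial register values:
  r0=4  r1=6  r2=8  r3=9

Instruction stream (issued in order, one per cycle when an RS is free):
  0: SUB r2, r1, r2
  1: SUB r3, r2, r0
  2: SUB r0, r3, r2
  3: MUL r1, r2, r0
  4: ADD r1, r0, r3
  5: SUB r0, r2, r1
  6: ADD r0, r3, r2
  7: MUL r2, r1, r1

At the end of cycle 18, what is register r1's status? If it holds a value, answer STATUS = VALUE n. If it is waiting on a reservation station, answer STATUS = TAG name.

STATUS = VALUE -10

  c1: issue SUB r2<-Add1  regs: r0:4,r1:6,r2:Add1,r3:9
  c2: issue SUB r3<-Add2  regs: r0:4,r1:6,r2:Add1,r3:Add2
  c3: stall  regs: r0:4,r1:6,r2:Add1,r3:Add2
  c4: CDB Add1=-2; issue SUB r0<-Add1  regs: r0:Add1,r1:6,r2:-2,r3:Add2
  c5: issue MUL r1<-Mul1  regs: r0:Add1,r1:Mul1,r2:-2,r3:Add2
  c6: stall  regs: r0:Add1,r1:Mul1,r2:-2,r3:Add2
  c7: CDB Add2=-6; issue ADD r1<-Add2  regs: r0:Add1,r1:Add2,r2:-2,r3:-6
  c8: stall  regs: r0:Add1,r1:Add2,r2:-2,r3:-6
  c9: stall  regs: r0:Add1,r1:Add2,r2:-2,r3:-6
  c10: CDB Add1=-4; issue SUB r0<-Add1  regs: r0:Add1,r1:Add2,r2:-2,r3:-6
  c11: stall  regs: r0:Add1,r1:Add2,r2:-2,r3:-6
  c12: stall  regs: r0:Add1,r1:Add2,r2:-2,r3:-6
  c13: CDB Add2=-10; issue ADD r0<-Add2  regs: r0:Add2,r1:-10,r2:-2,r3:-6
  c14: CDB Mul1=8; issue MUL r2<-Mul1  regs: r0:Add2,r1:-10,r2:Mul1,r3:-6
  c15: -  regs: r0:Add2,r1:-10,r2:Mul1,r3:-6
  c16: CDB Add1=8  regs: r0:Add2,r1:-10,r2:Mul1,r3:-6
  c17: CDB Add2=-8  regs: r0:-8,r1:-10,r2:Mul1,r3:-6
  c18: CDB Mul1=100  regs: r0:-8,r1:-10,r2:100,r3:-6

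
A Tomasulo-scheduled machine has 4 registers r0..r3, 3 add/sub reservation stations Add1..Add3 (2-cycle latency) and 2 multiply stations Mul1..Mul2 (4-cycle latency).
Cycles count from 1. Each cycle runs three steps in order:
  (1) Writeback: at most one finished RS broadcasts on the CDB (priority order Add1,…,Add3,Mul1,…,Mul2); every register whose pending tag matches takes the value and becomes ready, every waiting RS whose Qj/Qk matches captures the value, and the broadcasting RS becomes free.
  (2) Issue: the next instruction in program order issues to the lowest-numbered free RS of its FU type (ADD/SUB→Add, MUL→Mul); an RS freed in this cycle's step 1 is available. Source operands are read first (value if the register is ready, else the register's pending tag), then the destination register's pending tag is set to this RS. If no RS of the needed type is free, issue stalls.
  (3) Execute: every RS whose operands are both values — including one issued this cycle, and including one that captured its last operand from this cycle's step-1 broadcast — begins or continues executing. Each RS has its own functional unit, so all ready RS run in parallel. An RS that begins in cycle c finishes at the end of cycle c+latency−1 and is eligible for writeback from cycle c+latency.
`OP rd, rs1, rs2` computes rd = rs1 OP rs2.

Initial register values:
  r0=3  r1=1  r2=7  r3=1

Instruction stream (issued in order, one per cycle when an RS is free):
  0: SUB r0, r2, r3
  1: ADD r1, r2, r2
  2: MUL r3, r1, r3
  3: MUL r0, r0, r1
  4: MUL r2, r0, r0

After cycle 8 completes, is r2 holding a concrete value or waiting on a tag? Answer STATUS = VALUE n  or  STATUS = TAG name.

STATUS = TAG Mul1

  c1: issue SUB r0<-Add1  regs: r0:Add1,r1:1,r2:7,r3:1
  c2: issue ADD r1<-Add2  regs: r0:Add1,r1:Add2,r2:7,r3:1
  c3: CDB Add1=6; issue MUL r3<-Mul1  regs: r0:6,r1:Add2,r2:7,r3:Mul1
  c4: CDB Add2=14; issue MUL r0<-Mul2  regs: r0:Mul2,r1:14,r2:7,r3:Mul1
  c5: stall  regs: r0:Mul2,r1:14,r2:7,r3:Mul1
  c6: stall  regs: r0:Mul2,r1:14,r2:7,r3:Mul1
  c7: stall  regs: r0:Mul2,r1:14,r2:7,r3:Mul1
  c8: CDB Mul1=14; issue MUL r2<-Mul1  regs: r0:Mul2,r1:14,r2:Mul1,r3:14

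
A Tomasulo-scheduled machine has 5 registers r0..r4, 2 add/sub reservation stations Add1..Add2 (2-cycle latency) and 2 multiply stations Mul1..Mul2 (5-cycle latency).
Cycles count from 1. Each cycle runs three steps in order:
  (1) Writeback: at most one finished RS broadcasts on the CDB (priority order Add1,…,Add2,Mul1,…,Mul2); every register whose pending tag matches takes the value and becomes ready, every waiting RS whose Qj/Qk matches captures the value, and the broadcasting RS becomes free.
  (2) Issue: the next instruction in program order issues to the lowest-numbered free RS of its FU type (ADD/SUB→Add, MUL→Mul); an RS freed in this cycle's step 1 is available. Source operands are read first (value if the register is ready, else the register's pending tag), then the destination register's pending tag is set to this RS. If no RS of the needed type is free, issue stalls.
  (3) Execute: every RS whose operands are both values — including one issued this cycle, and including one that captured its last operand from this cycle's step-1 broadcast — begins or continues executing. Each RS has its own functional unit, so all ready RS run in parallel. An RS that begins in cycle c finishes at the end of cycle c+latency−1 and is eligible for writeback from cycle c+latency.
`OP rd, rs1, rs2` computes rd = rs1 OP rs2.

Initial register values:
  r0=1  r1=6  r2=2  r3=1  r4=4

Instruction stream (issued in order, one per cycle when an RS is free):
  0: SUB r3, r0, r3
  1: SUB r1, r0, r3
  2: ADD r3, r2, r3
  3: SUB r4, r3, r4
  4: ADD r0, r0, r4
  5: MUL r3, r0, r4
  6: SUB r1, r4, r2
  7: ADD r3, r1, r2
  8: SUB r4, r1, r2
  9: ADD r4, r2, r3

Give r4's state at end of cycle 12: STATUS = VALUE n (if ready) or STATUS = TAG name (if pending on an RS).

STATUS = TAG Add1

cycle 1: issue SUB r3<-Add1 // r0:1,r1:6,r2:2,r3:Add1,r4:4
cycle 2: issue SUB r1<-Add2 // r0:1,r1:Add2,r2:2,r3:Add1,r4:4
cycle 3: CDB Add1=0; issue ADD r3<-Add1 // r0:1,r1:Add2,r2:2,r3:Add1,r4:4
cycle 4: stall // r0:1,r1:Add2,r2:2,r3:Add1,r4:4
cycle 5: CDB Add1=2; issue SUB r4<-Add1 // r0:1,r1:Add2,r2:2,r3:2,r4:Add1
cycle 6: CDB Add2=1; issue ADD r0<-Add2 // r0:Add2,r1:1,r2:2,r3:2,r4:Add1
cycle 7: CDB Add1=-2; issue MUL r3<-Mul1 // r0:Add2,r1:1,r2:2,r3:Mul1,r4:-2
cycle 8: issue SUB r1<-Add1 // r0:Add2,r1:Add1,r2:2,r3:Mul1,r4:-2
cycle 9: CDB Add2=-1; issue ADD r3<-Add2 // r0:-1,r1:Add1,r2:2,r3:Add2,r4:-2
cycle 10: CDB Add1=-4; issue SUB r4<-Add1 // r0:-1,r1:-4,r2:2,r3:Add2,r4:Add1
cycle 11: stall // r0:-1,r1:-4,r2:2,r3:Add2,r4:Add1
cycle 12: CDB Add1=-6; issue ADD r4<-Add1 // r0:-1,r1:-4,r2:2,r3:Add2,r4:Add1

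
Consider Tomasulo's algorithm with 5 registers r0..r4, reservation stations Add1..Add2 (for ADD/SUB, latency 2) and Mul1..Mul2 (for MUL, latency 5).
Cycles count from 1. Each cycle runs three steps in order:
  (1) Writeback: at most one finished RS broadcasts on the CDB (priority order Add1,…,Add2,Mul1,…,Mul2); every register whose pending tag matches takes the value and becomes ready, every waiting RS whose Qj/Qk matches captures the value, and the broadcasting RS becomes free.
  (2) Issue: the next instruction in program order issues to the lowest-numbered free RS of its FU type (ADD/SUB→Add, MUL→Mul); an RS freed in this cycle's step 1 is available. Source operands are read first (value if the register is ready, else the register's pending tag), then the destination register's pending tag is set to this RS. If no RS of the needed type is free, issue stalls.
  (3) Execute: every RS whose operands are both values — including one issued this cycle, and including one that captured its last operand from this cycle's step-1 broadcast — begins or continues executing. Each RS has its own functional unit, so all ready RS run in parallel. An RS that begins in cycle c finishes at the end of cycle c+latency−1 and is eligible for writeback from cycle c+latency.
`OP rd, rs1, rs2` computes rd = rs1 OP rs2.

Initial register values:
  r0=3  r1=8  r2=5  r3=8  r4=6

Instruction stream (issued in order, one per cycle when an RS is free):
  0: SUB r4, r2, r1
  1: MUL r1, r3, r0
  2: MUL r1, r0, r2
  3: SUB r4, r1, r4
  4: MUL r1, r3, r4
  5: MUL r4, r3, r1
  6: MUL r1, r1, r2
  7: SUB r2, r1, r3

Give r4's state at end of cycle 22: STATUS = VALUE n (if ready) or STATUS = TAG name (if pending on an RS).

cycle 1: issue SUB r4<-Add1 // r0:3,r1:8,r2:5,r3:8,r4:Add1
cycle 2: issue MUL r1<-Mul1 // r0:3,r1:Mul1,r2:5,r3:8,r4:Add1
cycle 3: CDB Add1=-3; issue MUL r1<-Mul2 // r0:3,r1:Mul2,r2:5,r3:8,r4:-3
cycle 4: issue SUB r4<-Add1 // r0:3,r1:Mul2,r2:5,r3:8,r4:Add1
cycle 5: stall // r0:3,r1:Mul2,r2:5,r3:8,r4:Add1
cycle 6: stall // r0:3,r1:Mul2,r2:5,r3:8,r4:Add1
cycle 7: CDB Mul1=24; issue MUL r1<-Mul1 // r0:3,r1:Mul1,r2:5,r3:8,r4:Add1
cycle 8: CDB Mul2=15; issue MUL r4<-Mul2 // r0:3,r1:Mul1,r2:5,r3:8,r4:Mul2
cycle 9: stall // r0:3,r1:Mul1,r2:5,r3:8,r4:Mul2
cycle 10: CDB Add1=18; stall // r0:3,r1:Mul1,r2:5,r3:8,r4:Mul2
cycle 11: stall // r0:3,r1:Mul1,r2:5,r3:8,r4:Mul2
cycle 12: stall // r0:3,r1:Mul1,r2:5,r3:8,r4:Mul2
cycle 13: stall // r0:3,r1:Mul1,r2:5,r3:8,r4:Mul2
cycle 14: stall // r0:3,r1:Mul1,r2:5,r3:8,r4:Mul2
cycle 15: CDB Mul1=144; issue MUL r1<-Mul1 // r0:3,r1:Mul1,r2:5,r3:8,r4:Mul2
cycle 16: issue SUB r2<-Add1 // r0:3,r1:Mul1,r2:Add1,r3:8,r4:Mul2
cycle 17: - // r0:3,r1:Mul1,r2:Add1,r3:8,r4:Mul2
cycle 18: - // r0:3,r1:Mul1,r2:Add1,r3:8,r4:Mul2
cycle 19: - // r0:3,r1:Mul1,r2:Add1,r3:8,r4:Mul2
cycle 20: CDB Mul1=720 // r0:3,r1:720,r2:Add1,r3:8,r4:Mul2
cycle 21: CDB Mul2=1152 // r0:3,r1:720,r2:Add1,r3:8,r4:1152
cycle 22: CDB Add1=712 // r0:3,r1:720,r2:712,r3:8,r4:1152

STATUS = VALUE 1152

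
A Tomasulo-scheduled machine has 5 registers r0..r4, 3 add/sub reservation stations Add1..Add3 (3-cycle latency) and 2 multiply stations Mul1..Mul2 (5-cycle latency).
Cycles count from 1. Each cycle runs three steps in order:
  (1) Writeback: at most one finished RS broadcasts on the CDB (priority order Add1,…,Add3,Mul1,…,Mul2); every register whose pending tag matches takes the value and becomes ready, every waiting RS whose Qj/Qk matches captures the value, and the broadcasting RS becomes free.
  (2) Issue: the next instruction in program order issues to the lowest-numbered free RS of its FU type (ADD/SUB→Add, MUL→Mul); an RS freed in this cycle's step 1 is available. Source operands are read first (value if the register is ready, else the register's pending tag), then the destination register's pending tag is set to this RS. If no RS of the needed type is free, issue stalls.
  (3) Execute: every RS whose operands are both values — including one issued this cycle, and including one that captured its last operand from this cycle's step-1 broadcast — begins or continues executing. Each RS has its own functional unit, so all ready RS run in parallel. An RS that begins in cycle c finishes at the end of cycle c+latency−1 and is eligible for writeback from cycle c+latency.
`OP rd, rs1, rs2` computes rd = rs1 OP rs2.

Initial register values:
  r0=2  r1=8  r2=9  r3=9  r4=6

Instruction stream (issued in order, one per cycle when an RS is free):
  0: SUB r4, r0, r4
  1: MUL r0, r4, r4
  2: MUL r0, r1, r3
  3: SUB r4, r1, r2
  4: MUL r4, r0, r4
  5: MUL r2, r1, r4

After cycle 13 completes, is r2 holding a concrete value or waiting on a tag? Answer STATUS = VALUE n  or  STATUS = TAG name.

c1: issue SUB r4<-Add1 | r0:2,r1:8,r2:9,r3:9,r4:Add1
c2: issue MUL r0<-Mul1 | r0:Mul1,r1:8,r2:9,r3:9,r4:Add1
c3: issue MUL r0<-Mul2 | r0:Mul2,r1:8,r2:9,r3:9,r4:Add1
c4: CDB Add1=-4; issue SUB r4<-Add1 | r0:Mul2,r1:8,r2:9,r3:9,r4:Add1
c5: stall | r0:Mul2,r1:8,r2:9,r3:9,r4:Add1
c6: stall | r0:Mul2,r1:8,r2:9,r3:9,r4:Add1
c7: CDB Add1=-1; stall | r0:Mul2,r1:8,r2:9,r3:9,r4:-1
c8: CDB Mul2=72; issue MUL r4<-Mul2 | r0:72,r1:8,r2:9,r3:9,r4:Mul2
c9: CDB Mul1=16; issue MUL r2<-Mul1 | r0:72,r1:8,r2:Mul1,r3:9,r4:Mul2
c10: - | r0:72,r1:8,r2:Mul1,r3:9,r4:Mul2
c11: - | r0:72,r1:8,r2:Mul1,r3:9,r4:Mul2
c12: - | r0:72,r1:8,r2:Mul1,r3:9,r4:Mul2
c13: CDB Mul2=-72 | r0:72,r1:8,r2:Mul1,r3:9,r4:-72

STATUS = TAG Mul1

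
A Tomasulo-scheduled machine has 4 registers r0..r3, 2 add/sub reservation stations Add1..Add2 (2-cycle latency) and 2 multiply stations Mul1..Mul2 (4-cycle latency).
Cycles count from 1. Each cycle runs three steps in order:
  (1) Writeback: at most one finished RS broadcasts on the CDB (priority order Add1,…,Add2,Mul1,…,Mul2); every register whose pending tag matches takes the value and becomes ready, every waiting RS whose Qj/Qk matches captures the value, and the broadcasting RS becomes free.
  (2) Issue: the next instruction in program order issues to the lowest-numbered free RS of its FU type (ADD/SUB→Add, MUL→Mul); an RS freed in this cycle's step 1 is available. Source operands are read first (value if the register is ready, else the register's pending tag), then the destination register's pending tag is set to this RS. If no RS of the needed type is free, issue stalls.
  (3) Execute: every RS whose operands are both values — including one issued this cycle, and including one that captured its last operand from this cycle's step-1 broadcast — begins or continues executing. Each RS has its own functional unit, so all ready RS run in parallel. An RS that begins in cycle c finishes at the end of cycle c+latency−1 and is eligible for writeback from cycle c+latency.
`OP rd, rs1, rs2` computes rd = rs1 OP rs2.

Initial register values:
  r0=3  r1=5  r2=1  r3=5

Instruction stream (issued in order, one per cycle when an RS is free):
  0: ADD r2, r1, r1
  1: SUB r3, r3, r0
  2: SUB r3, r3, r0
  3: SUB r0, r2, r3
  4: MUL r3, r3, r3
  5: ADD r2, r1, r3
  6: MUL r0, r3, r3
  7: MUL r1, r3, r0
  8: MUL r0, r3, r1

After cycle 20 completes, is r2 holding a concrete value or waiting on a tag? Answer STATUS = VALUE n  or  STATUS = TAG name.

cycle 1: issue ADD r2<-Add1 // r0:3,r1:5,r2:Add1,r3:5
cycle 2: issue SUB r3<-Add2 // r0:3,r1:5,r2:Add1,r3:Add2
cycle 3: CDB Add1=10; issue SUB r3<-Add1 // r0:3,r1:5,r2:10,r3:Add1
cycle 4: CDB Add2=2; issue SUB r0<-Add2 // r0:Add2,r1:5,r2:10,r3:Add1
cycle 5: issue MUL r3<-Mul1 // r0:Add2,r1:5,r2:10,r3:Mul1
cycle 6: CDB Add1=-1; issue ADD r2<-Add1 // r0:Add2,r1:5,r2:Add1,r3:Mul1
cycle 7: issue MUL r0<-Mul2 // r0:Mul2,r1:5,r2:Add1,r3:Mul1
cycle 8: CDB Add2=11; stall // r0:Mul2,r1:5,r2:Add1,r3:Mul1
cycle 9: stall // r0:Mul2,r1:5,r2:Add1,r3:Mul1
cycle 10: CDB Mul1=1; issue MUL r1<-Mul1 // r0:Mul2,r1:Mul1,r2:Add1,r3:1
cycle 11: stall // r0:Mul2,r1:Mul1,r2:Add1,r3:1
cycle 12: CDB Add1=6; stall // r0:Mul2,r1:Mul1,r2:6,r3:1
cycle 13: stall // r0:Mul2,r1:Mul1,r2:6,r3:1
cycle 14: CDB Mul2=1; issue MUL r0<-Mul2 // r0:Mul2,r1:Mul1,r2:6,r3:1
cycle 15: - // r0:Mul2,r1:Mul1,r2:6,r3:1
cycle 16: - // r0:Mul2,r1:Mul1,r2:6,r3:1
cycle 17: - // r0:Mul2,r1:Mul1,r2:6,r3:1
cycle 18: CDB Mul1=1 // r0:Mul2,r1:1,r2:6,r3:1
cycle 19: - // r0:Mul2,r1:1,r2:6,r3:1
cycle 20: - // r0:Mul2,r1:1,r2:6,r3:1

STATUS = VALUE 6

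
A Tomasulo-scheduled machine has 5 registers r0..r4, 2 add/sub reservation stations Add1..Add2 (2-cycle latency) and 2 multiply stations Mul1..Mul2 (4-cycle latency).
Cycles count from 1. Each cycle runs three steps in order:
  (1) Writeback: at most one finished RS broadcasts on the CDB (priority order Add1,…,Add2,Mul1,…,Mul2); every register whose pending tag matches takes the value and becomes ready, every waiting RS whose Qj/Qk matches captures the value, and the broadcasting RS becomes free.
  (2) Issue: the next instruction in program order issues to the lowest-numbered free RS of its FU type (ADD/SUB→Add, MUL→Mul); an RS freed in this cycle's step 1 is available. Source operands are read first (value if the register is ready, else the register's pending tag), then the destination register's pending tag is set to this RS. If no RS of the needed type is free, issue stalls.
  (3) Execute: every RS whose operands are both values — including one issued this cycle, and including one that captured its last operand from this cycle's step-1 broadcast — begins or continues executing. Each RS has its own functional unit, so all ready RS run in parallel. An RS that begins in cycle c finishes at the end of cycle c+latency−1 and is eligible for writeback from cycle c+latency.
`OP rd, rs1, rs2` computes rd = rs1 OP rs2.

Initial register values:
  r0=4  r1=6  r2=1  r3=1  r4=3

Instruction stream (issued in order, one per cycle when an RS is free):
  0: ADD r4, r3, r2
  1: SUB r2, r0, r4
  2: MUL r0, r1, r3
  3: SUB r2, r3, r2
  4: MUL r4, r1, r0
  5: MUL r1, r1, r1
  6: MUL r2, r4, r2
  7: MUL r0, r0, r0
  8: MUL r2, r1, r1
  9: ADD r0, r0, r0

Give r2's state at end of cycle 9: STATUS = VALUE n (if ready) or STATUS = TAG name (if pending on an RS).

STATUS = VALUE -1

c1: issue ADD r4<-Add1 | r0:4,r1:6,r2:1,r3:1,r4:Add1
c2: issue SUB r2<-Add2 | r0:4,r1:6,r2:Add2,r3:1,r4:Add1
c3: CDB Add1=2; issue MUL r0<-Mul1 | r0:Mul1,r1:6,r2:Add2,r3:1,r4:2
c4: issue SUB r2<-Add1 | r0:Mul1,r1:6,r2:Add1,r3:1,r4:2
c5: CDB Add2=2; issue MUL r4<-Mul2 | r0:Mul1,r1:6,r2:Add1,r3:1,r4:Mul2
c6: stall | r0:Mul1,r1:6,r2:Add1,r3:1,r4:Mul2
c7: CDB Add1=-1; stall | r0:Mul1,r1:6,r2:-1,r3:1,r4:Mul2
c8: CDB Mul1=6; issue MUL r1<-Mul1 | r0:6,r1:Mul1,r2:-1,r3:1,r4:Mul2
c9: stall | r0:6,r1:Mul1,r2:-1,r3:1,r4:Mul2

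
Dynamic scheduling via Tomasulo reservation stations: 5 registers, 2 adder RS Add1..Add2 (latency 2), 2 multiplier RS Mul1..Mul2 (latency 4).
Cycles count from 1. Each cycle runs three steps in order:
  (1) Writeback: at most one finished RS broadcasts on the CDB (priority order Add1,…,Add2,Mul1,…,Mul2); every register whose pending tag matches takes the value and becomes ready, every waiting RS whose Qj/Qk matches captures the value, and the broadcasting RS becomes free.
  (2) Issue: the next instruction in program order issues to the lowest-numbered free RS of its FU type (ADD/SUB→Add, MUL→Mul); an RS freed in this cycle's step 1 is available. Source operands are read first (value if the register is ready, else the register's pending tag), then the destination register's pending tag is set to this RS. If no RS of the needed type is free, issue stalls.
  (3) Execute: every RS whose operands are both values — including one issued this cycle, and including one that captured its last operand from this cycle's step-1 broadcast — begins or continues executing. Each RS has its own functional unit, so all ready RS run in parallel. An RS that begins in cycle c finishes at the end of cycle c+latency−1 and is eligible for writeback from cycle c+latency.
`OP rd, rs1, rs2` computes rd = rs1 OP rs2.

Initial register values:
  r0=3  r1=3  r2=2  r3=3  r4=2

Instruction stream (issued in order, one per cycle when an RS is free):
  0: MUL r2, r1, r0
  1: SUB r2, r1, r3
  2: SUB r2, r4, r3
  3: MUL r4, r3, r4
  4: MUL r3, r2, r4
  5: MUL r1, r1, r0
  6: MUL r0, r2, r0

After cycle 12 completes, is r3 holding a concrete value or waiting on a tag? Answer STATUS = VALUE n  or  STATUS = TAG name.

STATUS = VALUE -6

cycle 1: issue MUL r2<-Mul1 // r0:3,r1:3,r2:Mul1,r3:3,r4:2
cycle 2: issue SUB r2<-Add1 // r0:3,r1:3,r2:Add1,r3:3,r4:2
cycle 3: issue SUB r2<-Add2 // r0:3,r1:3,r2:Add2,r3:3,r4:2
cycle 4: CDB Add1=0; issue MUL r4<-Mul2 // r0:3,r1:3,r2:Add2,r3:3,r4:Mul2
cycle 5: CDB Add2=-1; stall // r0:3,r1:3,r2:-1,r3:3,r4:Mul2
cycle 6: CDB Mul1=9; issue MUL r3<-Mul1 // r0:3,r1:3,r2:-1,r3:Mul1,r4:Mul2
cycle 7: stall // r0:3,r1:3,r2:-1,r3:Mul1,r4:Mul2
cycle 8: CDB Mul2=6; issue MUL r1<-Mul2 // r0:3,r1:Mul2,r2:-1,r3:Mul1,r4:6
cycle 9: stall // r0:3,r1:Mul2,r2:-1,r3:Mul1,r4:6
cycle 10: stall // r0:3,r1:Mul2,r2:-1,r3:Mul1,r4:6
cycle 11: stall // r0:3,r1:Mul2,r2:-1,r3:Mul1,r4:6
cycle 12: CDB Mul1=-6; issue MUL r0<-Mul1 // r0:Mul1,r1:Mul2,r2:-1,r3:-6,r4:6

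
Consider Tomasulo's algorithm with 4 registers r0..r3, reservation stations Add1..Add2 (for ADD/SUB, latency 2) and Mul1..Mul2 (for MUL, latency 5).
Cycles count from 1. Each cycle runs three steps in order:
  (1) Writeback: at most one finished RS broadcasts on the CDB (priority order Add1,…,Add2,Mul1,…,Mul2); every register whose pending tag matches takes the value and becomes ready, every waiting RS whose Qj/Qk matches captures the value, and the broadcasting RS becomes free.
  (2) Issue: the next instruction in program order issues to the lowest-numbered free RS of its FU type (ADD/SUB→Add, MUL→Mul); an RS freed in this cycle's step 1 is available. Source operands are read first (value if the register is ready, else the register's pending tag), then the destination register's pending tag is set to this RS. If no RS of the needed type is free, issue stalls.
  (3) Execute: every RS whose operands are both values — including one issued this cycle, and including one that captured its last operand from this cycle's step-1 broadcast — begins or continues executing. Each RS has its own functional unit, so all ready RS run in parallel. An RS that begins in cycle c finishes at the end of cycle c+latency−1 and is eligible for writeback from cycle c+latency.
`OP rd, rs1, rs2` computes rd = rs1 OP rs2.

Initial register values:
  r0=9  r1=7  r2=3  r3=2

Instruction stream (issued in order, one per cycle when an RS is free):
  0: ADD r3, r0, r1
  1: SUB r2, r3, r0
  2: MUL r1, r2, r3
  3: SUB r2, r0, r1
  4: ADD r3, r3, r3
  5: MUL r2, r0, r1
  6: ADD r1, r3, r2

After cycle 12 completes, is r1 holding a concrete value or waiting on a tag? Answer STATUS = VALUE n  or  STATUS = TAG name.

STATUS = TAG Add2

  c1: issue ADD r3<-Add1  regs: r0:9,r1:7,r2:3,r3:Add1
  c2: issue SUB r2<-Add2  regs: r0:9,r1:7,r2:Add2,r3:Add1
  c3: CDB Add1=16; issue MUL r1<-Mul1  regs: r0:9,r1:Mul1,r2:Add2,r3:16
  c4: issue SUB r2<-Add1  regs: r0:9,r1:Mul1,r2:Add1,r3:16
  c5: CDB Add2=7; issue ADD r3<-Add2  regs: r0:9,r1:Mul1,r2:Add1,r3:Add2
  c6: issue MUL r2<-Mul2  regs: r0:9,r1:Mul1,r2:Mul2,r3:Add2
  c7: CDB Add2=32; issue ADD r1<-Add2  regs: r0:9,r1:Add2,r2:Mul2,r3:32
  c8: -  regs: r0:9,r1:Add2,r2:Mul2,r3:32
  c9: -  regs: r0:9,r1:Add2,r2:Mul2,r3:32
  c10: CDB Mul1=112  regs: r0:9,r1:Add2,r2:Mul2,r3:32
  c11: -  regs: r0:9,r1:Add2,r2:Mul2,r3:32
  c12: CDB Add1=-103  regs: r0:9,r1:Add2,r2:Mul2,r3:32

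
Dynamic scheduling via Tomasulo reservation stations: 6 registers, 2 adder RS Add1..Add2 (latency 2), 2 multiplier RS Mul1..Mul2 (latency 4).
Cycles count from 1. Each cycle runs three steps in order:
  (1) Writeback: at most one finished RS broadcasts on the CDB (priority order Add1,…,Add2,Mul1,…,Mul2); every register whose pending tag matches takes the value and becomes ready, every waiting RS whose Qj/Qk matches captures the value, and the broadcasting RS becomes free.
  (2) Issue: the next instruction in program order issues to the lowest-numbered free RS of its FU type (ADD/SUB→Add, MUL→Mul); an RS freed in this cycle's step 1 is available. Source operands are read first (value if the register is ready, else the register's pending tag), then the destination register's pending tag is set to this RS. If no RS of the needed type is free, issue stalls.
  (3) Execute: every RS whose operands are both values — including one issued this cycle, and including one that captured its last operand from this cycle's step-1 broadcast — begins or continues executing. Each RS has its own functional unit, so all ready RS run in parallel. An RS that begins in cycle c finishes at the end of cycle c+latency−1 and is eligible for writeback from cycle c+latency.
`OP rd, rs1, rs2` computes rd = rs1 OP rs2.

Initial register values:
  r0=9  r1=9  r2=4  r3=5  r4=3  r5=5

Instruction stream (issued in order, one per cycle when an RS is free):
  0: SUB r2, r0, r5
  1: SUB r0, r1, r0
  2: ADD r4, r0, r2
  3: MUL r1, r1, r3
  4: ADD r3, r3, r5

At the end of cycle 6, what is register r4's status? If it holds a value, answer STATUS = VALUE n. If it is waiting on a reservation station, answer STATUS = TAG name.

STATUS = VALUE 4

c1: issue SUB r2<-Add1 | r0:9,r1:9,r2:Add1,r3:5,r4:3,r5:5
c2: issue SUB r0<-Add2 | r0:Add2,r1:9,r2:Add1,r3:5,r4:3,r5:5
c3: CDB Add1=4; issue ADD r4<-Add1 | r0:Add2,r1:9,r2:4,r3:5,r4:Add1,r5:5
c4: CDB Add2=0; issue MUL r1<-Mul1 | r0:0,r1:Mul1,r2:4,r3:5,r4:Add1,r5:5
c5: issue ADD r3<-Add2 | r0:0,r1:Mul1,r2:4,r3:Add2,r4:Add1,r5:5
c6: CDB Add1=4 | r0:0,r1:Mul1,r2:4,r3:Add2,r4:4,r5:5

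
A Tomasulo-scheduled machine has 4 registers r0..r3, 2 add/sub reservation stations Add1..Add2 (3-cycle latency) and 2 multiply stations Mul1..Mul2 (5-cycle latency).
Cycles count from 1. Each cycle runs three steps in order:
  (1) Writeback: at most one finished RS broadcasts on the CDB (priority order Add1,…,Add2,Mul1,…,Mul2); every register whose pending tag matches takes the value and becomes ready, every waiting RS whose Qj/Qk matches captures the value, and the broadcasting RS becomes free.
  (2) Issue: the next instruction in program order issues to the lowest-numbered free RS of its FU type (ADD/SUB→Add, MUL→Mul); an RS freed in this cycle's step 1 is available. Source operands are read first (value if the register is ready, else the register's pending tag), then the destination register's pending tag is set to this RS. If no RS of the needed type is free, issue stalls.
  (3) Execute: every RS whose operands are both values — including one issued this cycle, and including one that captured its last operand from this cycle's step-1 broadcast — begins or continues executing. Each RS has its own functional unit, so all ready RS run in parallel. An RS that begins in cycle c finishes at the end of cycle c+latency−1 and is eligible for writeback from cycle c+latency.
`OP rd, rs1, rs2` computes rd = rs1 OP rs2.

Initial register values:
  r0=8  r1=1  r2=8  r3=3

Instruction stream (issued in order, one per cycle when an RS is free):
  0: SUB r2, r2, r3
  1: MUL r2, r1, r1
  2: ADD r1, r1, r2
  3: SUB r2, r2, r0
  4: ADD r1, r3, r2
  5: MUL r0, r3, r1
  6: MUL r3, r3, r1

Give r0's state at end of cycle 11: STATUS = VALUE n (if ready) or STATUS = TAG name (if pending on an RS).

cycle 1: issue SUB r2<-Add1 // r0:8,r1:1,r2:Add1,r3:3
cycle 2: issue MUL r2<-Mul1 // r0:8,r1:1,r2:Mul1,r3:3
cycle 3: issue ADD r1<-Add2 // r0:8,r1:Add2,r2:Mul1,r3:3
cycle 4: CDB Add1=5; issue SUB r2<-Add1 // r0:8,r1:Add2,r2:Add1,r3:3
cycle 5: stall // r0:8,r1:Add2,r2:Add1,r3:3
cycle 6: stall // r0:8,r1:Add2,r2:Add1,r3:3
cycle 7: CDB Mul1=1; stall // r0:8,r1:Add2,r2:Add1,r3:3
cycle 8: stall // r0:8,r1:Add2,r2:Add1,r3:3
cycle 9: stall // r0:8,r1:Add2,r2:Add1,r3:3
cycle 10: CDB Add1=-7; issue ADD r1<-Add1 // r0:8,r1:Add1,r2:-7,r3:3
cycle 11: CDB Add2=2; issue MUL r0<-Mul1 // r0:Mul1,r1:Add1,r2:-7,r3:3

STATUS = TAG Mul1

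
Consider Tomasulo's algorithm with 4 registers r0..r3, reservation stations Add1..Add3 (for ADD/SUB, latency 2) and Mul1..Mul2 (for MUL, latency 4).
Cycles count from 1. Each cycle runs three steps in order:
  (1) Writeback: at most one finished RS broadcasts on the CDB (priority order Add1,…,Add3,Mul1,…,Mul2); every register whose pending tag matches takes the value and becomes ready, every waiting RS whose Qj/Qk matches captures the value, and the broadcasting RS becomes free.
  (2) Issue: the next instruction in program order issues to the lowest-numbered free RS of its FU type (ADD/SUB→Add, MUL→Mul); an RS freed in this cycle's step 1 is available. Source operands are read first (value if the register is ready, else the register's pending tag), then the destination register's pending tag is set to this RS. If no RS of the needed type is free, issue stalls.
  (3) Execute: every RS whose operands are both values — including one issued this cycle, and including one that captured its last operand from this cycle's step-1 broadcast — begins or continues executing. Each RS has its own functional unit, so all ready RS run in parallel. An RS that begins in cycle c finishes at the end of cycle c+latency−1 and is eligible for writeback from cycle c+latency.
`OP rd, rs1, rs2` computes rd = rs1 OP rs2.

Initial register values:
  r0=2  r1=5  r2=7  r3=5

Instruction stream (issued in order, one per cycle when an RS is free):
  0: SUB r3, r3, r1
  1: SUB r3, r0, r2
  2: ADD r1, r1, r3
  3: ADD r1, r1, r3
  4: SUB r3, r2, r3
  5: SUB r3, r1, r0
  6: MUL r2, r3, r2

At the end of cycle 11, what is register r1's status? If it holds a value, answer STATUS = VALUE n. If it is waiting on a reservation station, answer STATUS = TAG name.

  c1: issue SUB r3<-Add1  regs: r0:2,r1:5,r2:7,r3:Add1
  c2: issue SUB r3<-Add2  regs: r0:2,r1:5,r2:7,r3:Add2
  c3: CDB Add1=0; issue ADD r1<-Add1  regs: r0:2,r1:Add1,r2:7,r3:Add2
  c4: CDB Add2=-5; issue ADD r1<-Add2  regs: r0:2,r1:Add2,r2:7,r3:-5
  c5: issue SUB r3<-Add3  regs: r0:2,r1:Add2,r2:7,r3:Add3
  c6: CDB Add1=0; issue SUB r3<-Add1  regs: r0:2,r1:Add2,r2:7,r3:Add1
  c7: CDB Add3=12; issue MUL r2<-Mul1  regs: r0:2,r1:Add2,r2:Mul1,r3:Add1
  c8: CDB Add2=-5  regs: r0:2,r1:-5,r2:Mul1,r3:Add1
  c9: -  regs: r0:2,r1:-5,r2:Mul1,r3:Add1
  c10: CDB Add1=-7  regs: r0:2,r1:-5,r2:Mul1,r3:-7
  c11: -  regs: r0:2,r1:-5,r2:Mul1,r3:-7

STATUS = VALUE -5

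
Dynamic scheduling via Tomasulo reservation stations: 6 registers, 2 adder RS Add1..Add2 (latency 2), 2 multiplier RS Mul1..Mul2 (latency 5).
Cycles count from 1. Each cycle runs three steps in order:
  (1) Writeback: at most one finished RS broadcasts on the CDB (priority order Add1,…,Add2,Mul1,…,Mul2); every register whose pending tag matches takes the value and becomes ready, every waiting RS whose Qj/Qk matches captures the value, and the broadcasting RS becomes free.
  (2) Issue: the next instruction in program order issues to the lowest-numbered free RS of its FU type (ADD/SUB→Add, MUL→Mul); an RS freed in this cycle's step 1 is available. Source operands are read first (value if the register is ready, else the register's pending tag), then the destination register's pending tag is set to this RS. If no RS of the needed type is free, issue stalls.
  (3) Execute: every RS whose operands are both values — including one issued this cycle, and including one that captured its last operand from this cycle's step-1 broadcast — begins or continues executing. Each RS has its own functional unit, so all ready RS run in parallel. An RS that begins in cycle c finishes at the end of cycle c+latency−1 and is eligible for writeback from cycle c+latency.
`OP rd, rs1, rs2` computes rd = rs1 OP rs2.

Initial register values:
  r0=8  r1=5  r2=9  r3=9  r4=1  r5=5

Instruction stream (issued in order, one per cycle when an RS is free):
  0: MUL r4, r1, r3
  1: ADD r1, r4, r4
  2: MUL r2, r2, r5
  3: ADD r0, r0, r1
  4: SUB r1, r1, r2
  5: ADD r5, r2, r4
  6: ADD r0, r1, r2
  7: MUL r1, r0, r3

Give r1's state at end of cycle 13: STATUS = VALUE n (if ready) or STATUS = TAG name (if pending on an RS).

STATUS = TAG Mul1

  c1: issue MUL r4<-Mul1  regs: r0:8,r1:5,r2:9,r3:9,r4:Mul1,r5:5
  c2: issue ADD r1<-Add1  regs: r0:8,r1:Add1,r2:9,r3:9,r4:Mul1,r5:5
  c3: issue MUL r2<-Mul2  regs: r0:8,r1:Add1,r2:Mul2,r3:9,r4:Mul1,r5:5
  c4: issue ADD r0<-Add2  regs: r0:Add2,r1:Add1,r2:Mul2,r3:9,r4:Mul1,r5:5
  c5: stall  regs: r0:Add2,r1:Add1,r2:Mul2,r3:9,r4:Mul1,r5:5
  c6: CDB Mul1=45; stall  regs: r0:Add2,r1:Add1,r2:Mul2,r3:9,r4:45,r5:5
  c7: stall  regs: r0:Add2,r1:Add1,r2:Mul2,r3:9,r4:45,r5:5
  c8: CDB Add1=90; issue SUB r1<-Add1  regs: r0:Add2,r1:Add1,r2:Mul2,r3:9,r4:45,r5:5
  c9: CDB Mul2=45; stall  regs: r0:Add2,r1:Add1,r2:45,r3:9,r4:45,r5:5
  c10: CDB Add2=98; issue ADD r5<-Add2  regs: r0:98,r1:Add1,r2:45,r3:9,r4:45,r5:Add2
  c11: CDB Add1=45; issue ADD r0<-Add1  regs: r0:Add1,r1:45,r2:45,r3:9,r4:45,r5:Add2
  c12: CDB Add2=90; issue MUL r1<-Mul1  regs: r0:Add1,r1:Mul1,r2:45,r3:9,r4:45,r5:90
  c13: CDB Add1=90  regs: r0:90,r1:Mul1,r2:45,r3:9,r4:45,r5:90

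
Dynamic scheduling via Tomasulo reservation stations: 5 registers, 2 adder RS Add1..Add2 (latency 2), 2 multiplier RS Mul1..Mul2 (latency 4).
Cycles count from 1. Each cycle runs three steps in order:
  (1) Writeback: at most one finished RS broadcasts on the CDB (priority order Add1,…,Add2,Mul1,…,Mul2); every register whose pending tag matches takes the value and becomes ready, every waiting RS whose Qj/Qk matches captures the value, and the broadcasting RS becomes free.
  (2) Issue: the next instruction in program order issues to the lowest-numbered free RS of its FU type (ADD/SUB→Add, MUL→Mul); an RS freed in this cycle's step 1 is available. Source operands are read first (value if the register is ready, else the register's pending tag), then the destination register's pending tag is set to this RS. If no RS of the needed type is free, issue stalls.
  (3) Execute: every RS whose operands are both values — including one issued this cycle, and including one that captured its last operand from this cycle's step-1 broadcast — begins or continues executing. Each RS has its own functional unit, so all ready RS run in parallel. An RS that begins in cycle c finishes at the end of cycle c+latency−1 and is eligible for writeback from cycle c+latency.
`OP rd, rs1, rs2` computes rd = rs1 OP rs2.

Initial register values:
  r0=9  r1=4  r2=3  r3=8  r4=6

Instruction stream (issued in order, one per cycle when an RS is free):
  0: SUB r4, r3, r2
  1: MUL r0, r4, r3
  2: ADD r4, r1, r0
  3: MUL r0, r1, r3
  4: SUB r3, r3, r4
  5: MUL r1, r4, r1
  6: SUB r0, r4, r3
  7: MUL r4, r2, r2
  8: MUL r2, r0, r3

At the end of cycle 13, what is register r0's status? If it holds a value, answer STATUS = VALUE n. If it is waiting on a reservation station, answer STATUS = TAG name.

  c1: issue SUB r4<-Add1  regs: r0:9,r1:4,r2:3,r3:8,r4:Add1
  c2: issue MUL r0<-Mul1  regs: r0:Mul1,r1:4,r2:3,r3:8,r4:Add1
  c3: CDB Add1=5; issue ADD r4<-Add1  regs: r0:Mul1,r1:4,r2:3,r3:8,r4:Add1
  c4: issue MUL r0<-Mul2  regs: r0:Mul2,r1:4,r2:3,r3:8,r4:Add1
  c5: issue SUB r3<-Add2  regs: r0:Mul2,r1:4,r2:3,r3:Add2,r4:Add1
  c6: stall  regs: r0:Mul2,r1:4,r2:3,r3:Add2,r4:Add1
  c7: CDB Mul1=40; issue MUL r1<-Mul1  regs: r0:Mul2,r1:Mul1,r2:3,r3:Add2,r4:Add1
  c8: CDB Mul2=32; stall  regs: r0:32,r1:Mul1,r2:3,r3:Add2,r4:Add1
  c9: CDB Add1=44; issue SUB r0<-Add1  regs: r0:Add1,r1:Mul1,r2:3,r3:Add2,r4:44
  c10: issue MUL r4<-Mul2  regs: r0:Add1,r1:Mul1,r2:3,r3:Add2,r4:Mul2
  c11: CDB Add2=-36; stall  regs: r0:Add1,r1:Mul1,r2:3,r3:-36,r4:Mul2
  c12: stall  regs: r0:Add1,r1:Mul1,r2:3,r3:-36,r4:Mul2
  c13: CDB Add1=80; stall  regs: r0:80,r1:Mul1,r2:3,r3:-36,r4:Mul2

STATUS = VALUE 80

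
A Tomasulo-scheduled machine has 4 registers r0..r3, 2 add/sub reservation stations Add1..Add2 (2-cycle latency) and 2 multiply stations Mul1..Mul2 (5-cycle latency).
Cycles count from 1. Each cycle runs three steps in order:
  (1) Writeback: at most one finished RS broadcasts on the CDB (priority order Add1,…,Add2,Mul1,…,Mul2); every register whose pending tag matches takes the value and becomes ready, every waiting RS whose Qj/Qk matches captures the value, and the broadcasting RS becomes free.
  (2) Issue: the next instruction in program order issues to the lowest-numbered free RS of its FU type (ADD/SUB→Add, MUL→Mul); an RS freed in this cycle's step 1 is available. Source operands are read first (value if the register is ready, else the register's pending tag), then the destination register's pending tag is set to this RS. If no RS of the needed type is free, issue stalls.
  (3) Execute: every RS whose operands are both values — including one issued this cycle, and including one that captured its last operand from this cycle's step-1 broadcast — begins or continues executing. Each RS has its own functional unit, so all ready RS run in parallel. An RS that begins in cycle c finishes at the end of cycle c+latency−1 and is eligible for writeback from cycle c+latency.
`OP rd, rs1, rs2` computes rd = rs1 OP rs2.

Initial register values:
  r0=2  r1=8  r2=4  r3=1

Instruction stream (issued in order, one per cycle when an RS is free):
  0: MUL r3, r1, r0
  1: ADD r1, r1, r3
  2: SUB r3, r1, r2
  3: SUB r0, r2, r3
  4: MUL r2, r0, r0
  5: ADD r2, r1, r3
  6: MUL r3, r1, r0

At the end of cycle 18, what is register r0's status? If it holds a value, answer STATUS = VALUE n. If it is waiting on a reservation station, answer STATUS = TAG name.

STATUS = VALUE -16

c1: issue MUL r3<-Mul1 | r0:2,r1:8,r2:4,r3:Mul1
c2: issue ADD r1<-Add1 | r0:2,r1:Add1,r2:4,r3:Mul1
c3: issue SUB r3<-Add2 | r0:2,r1:Add1,r2:4,r3:Add2
c4: stall | r0:2,r1:Add1,r2:4,r3:Add2
c5: stall | r0:2,r1:Add1,r2:4,r3:Add2
c6: CDB Mul1=16; stall | r0:2,r1:Add1,r2:4,r3:Add2
c7: stall | r0:2,r1:Add1,r2:4,r3:Add2
c8: CDB Add1=24; issue SUB r0<-Add1 | r0:Add1,r1:24,r2:4,r3:Add2
c9: issue MUL r2<-Mul1 | r0:Add1,r1:24,r2:Mul1,r3:Add2
c10: CDB Add2=20; issue ADD r2<-Add2 | r0:Add1,r1:24,r2:Add2,r3:20
c11: issue MUL r3<-Mul2 | r0:Add1,r1:24,r2:Add2,r3:Mul2
c12: CDB Add1=-16 | r0:-16,r1:24,r2:Add2,r3:Mul2
c13: CDB Add2=44 | r0:-16,r1:24,r2:44,r3:Mul2
c14: - | r0:-16,r1:24,r2:44,r3:Mul2
c15: - | r0:-16,r1:24,r2:44,r3:Mul2
c16: - | r0:-16,r1:24,r2:44,r3:Mul2
c17: CDB Mul1=256 | r0:-16,r1:24,r2:44,r3:Mul2
c18: CDB Mul2=-384 | r0:-16,r1:24,r2:44,r3:-384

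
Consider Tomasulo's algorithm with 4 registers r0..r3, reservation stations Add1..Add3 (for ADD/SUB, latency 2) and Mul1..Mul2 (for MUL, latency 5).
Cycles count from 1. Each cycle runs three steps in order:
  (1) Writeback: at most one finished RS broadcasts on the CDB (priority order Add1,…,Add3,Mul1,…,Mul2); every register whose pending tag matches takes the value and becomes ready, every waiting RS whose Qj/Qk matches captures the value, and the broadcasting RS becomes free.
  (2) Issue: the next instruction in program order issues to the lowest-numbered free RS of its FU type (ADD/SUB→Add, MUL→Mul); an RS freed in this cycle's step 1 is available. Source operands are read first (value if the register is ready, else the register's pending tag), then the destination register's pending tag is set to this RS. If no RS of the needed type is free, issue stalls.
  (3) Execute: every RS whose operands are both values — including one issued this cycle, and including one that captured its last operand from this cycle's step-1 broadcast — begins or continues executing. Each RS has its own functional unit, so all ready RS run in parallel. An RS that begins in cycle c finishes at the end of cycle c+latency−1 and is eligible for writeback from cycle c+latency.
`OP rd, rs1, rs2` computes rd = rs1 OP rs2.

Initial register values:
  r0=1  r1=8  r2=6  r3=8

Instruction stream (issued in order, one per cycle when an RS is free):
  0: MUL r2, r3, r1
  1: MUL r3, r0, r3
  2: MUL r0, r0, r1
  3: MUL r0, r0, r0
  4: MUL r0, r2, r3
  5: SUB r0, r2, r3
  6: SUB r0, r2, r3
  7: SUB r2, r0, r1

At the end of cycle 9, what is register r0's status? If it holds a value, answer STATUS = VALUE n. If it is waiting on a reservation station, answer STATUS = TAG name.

c1: issue MUL r2<-Mul1 | r0:1,r1:8,r2:Mul1,r3:8
c2: issue MUL r3<-Mul2 | r0:1,r1:8,r2:Mul1,r3:Mul2
c3: stall | r0:1,r1:8,r2:Mul1,r3:Mul2
c4: stall | r0:1,r1:8,r2:Mul1,r3:Mul2
c5: stall | r0:1,r1:8,r2:Mul1,r3:Mul2
c6: CDB Mul1=64; issue MUL r0<-Mul1 | r0:Mul1,r1:8,r2:64,r3:Mul2
c7: CDB Mul2=8; issue MUL r0<-Mul2 | r0:Mul2,r1:8,r2:64,r3:8
c8: stall | r0:Mul2,r1:8,r2:64,r3:8
c9: stall | r0:Mul2,r1:8,r2:64,r3:8

STATUS = TAG Mul2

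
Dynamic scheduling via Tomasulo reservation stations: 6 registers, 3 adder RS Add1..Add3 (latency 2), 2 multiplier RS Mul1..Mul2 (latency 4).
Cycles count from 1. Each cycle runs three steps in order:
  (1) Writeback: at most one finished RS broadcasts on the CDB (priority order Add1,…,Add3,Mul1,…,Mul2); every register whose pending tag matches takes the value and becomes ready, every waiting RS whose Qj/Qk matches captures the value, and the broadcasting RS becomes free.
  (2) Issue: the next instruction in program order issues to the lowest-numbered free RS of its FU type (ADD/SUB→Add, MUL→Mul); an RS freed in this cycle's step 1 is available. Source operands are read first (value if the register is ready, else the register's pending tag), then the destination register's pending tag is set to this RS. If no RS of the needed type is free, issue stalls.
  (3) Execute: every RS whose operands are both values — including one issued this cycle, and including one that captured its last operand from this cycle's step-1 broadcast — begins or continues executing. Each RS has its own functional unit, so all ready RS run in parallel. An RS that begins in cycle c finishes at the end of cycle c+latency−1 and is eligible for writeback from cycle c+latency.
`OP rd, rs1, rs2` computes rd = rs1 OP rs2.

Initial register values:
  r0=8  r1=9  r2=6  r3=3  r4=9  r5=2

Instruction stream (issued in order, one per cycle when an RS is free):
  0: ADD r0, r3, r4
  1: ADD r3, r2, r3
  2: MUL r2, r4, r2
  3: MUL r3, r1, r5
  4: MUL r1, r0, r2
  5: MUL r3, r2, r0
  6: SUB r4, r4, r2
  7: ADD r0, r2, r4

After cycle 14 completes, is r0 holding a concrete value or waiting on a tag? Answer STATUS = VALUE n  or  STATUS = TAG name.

STATUS = VALUE 9

c1: issue ADD r0<-Add1 | r0:Add1,r1:9,r2:6,r3:3,r4:9,r5:2
c2: issue ADD r3<-Add2 | r0:Add1,r1:9,r2:6,r3:Add2,r4:9,r5:2
c3: CDB Add1=12; issue MUL r2<-Mul1 | r0:12,r1:9,r2:Mul1,r3:Add2,r4:9,r5:2
c4: CDB Add2=9; issue MUL r3<-Mul2 | r0:12,r1:9,r2:Mul1,r3:Mul2,r4:9,r5:2
c5: stall | r0:12,r1:9,r2:Mul1,r3:Mul2,r4:9,r5:2
c6: stall | r0:12,r1:9,r2:Mul1,r3:Mul2,r4:9,r5:2
c7: CDB Mul1=54; issue MUL r1<-Mul1 | r0:12,r1:Mul1,r2:54,r3:Mul2,r4:9,r5:2
c8: CDB Mul2=18; issue MUL r3<-Mul2 | r0:12,r1:Mul1,r2:54,r3:Mul2,r4:9,r5:2
c9: issue SUB r4<-Add1 | r0:12,r1:Mul1,r2:54,r3:Mul2,r4:Add1,r5:2
c10: issue ADD r0<-Add2 | r0:Add2,r1:Mul1,r2:54,r3:Mul2,r4:Add1,r5:2
c11: CDB Add1=-45 | r0:Add2,r1:Mul1,r2:54,r3:Mul2,r4:-45,r5:2
c12: CDB Mul1=648 | r0:Add2,r1:648,r2:54,r3:Mul2,r4:-45,r5:2
c13: CDB Add2=9 | r0:9,r1:648,r2:54,r3:Mul2,r4:-45,r5:2
c14: CDB Mul2=648 | r0:9,r1:648,r2:54,r3:648,r4:-45,r5:2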